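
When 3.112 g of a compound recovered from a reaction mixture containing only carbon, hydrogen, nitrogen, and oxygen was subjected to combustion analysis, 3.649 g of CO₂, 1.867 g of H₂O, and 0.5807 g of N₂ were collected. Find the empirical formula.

C2H5NO2

mol C = 3.649 g CO₂ ÷ 44.009 g/mol = 0.082915 mol
mol H = 2 × 1.867 g H₂O ÷ 18.015 g/mol = 0.20727 mol
mol N = 2 × 0.5807 g N₂ ÷ 28.014 g/mol = 0.041458 mol
mass O = 3.112 − (0.99589 + 0.20893 + 0.58070) = 1.3265 g → mol O = 1.3265 ÷ 15.999 = 0.082910 mol
Divide by the smallest (0.041458 mol): C 2.000, H 5.000, N 1.000, O 2.000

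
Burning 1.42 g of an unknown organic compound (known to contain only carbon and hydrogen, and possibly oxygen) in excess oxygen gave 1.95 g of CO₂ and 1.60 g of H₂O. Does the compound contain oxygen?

yes

mol C = 1.95 g CO₂ ÷ 44.009 g/mol = 0.04431 mol
mol H = 2 × 1.60 g H₂O ÷ 18.015 g/mol = 0.1776 mol
C and H account for only 0.7112 g of the 1.42 g sample; the remaining 0.7088 g must be oxygen.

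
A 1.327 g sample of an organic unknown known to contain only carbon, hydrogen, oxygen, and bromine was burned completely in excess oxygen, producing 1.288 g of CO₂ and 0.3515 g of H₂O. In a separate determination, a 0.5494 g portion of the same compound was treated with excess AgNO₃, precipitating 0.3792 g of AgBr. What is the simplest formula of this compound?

C6H8BrO7

mol C = 1.288 g CO₂ ÷ 44.009 g/mol = 0.029267 mol
mol H = 2 × 0.3515 g H₂O ÷ 18.015 g/mol = 0.039023 mol
From the AgBr data: mol Br per gram of compound = (0.3792 ÷ 187.772) ÷ 0.5494 = 0.0036758 mol/g, so in the 1.327 g combustion sample mol Br = 0.0048778 mol
mass O = 1.327 − (0.35152 + 0.039335 + 0.38975) = 0.54639 g → mol O = 0.54639 ÷ 15.999 = 0.034152 mol
Divide by the smallest (0.0048778 mol): C 6.000, H 8.000, Br 1.000, O 7.001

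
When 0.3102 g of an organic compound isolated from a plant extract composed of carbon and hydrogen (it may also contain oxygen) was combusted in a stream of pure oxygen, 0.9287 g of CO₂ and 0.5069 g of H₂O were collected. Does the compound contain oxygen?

mol C = 0.9287 g CO₂ ÷ 44.009 g/mol = 0.021103 mol
mol H = 2 × 0.5069 g H₂O ÷ 18.015 g/mol = 0.056275 mol
C and H together account for 0.31019 g — essentially the entire 0.3102 g sample — so the compound contains no oxygen.

no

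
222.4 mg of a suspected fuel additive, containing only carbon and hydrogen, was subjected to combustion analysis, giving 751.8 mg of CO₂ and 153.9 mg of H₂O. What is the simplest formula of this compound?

CH

mol C = 0.7518 g CO₂ ÷ 44.009 g/mol = 0.017083 mol
mol H = 2 × 0.1539 g H₂O ÷ 18.015 g/mol = 0.017086 mol
Divide by the smallest (0.017083 mol): C 1.000, H 1.000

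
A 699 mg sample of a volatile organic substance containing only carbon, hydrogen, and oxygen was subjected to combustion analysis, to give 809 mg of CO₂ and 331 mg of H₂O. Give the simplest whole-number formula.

mol C = 0.809 g CO₂ ÷ 44.009 g/mol = 0.01838 mol
mol H = 2 × 0.331 g H₂O ÷ 18.015 g/mol = 0.03675 mol
mass O = 0.699 − (0.2208 + 0.03704) = 0.4412 g → mol O = 0.4412 ÷ 15.999 = 0.02757 mol
Divide by the smallest (0.01838 mol): C 1.000, H 1.999, O 1.500
Multiplying each by 2 gives whole numbers: C 2.00, H 4.00, O 3.00

C2H4O3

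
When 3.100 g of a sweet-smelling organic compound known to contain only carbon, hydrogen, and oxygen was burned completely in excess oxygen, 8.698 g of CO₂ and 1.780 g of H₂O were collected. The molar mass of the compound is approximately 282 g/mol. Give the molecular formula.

mol C = 8.698 g CO₂ ÷ 44.009 g/mol = 0.19764 mol
mol H = 2 × 1.780 g H₂O ÷ 18.015 g/mol = 0.19761 mol
mass O = 3.100 − (2.3739 + 0.19919) = 0.52694 g → mol O = 0.52694 ÷ 15.999 = 0.032936 mol
Divide by the smallest (0.032936 mol): C 6.001, H 6.000, O 1.000
Empirical formula: C6H6O
Empirical-formula mass = 94.11 g/mol; 282 ÷ 94.11 ≈ 3, so the molecular formula is C18H18O3.

C18H18O3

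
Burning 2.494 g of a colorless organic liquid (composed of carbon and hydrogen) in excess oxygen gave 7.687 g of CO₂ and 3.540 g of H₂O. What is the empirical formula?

mol C = 7.687 g CO₂ ÷ 44.009 g/mol = 0.17467 mol
mol H = 2 × 3.540 g H₂O ÷ 18.015 g/mol = 0.39301 mol
Divide by the smallest (0.17467 mol): C 1.000, H 2.250
Multiplying each by 4 gives whole numbers: C 4.00, H 9.00

C4H9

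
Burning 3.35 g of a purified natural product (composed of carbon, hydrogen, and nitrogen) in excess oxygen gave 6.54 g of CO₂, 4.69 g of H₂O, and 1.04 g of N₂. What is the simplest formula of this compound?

mol C = 6.54 g CO₂ ÷ 44.009 g/mol = 0.1486 mol
mol H = 2 × 4.69 g H₂O ÷ 18.015 g/mol = 0.5207 mol
mol N = 2 × 1.04 g N₂ ÷ 28.014 g/mol = 0.07425 mol
Divide by the smallest (0.07425 mol): C 2.001, H 7.013, N 1.000

C2H7N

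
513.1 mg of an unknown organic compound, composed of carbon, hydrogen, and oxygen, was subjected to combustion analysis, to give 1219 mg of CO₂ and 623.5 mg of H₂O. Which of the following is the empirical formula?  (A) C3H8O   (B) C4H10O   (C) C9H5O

mol C = 1.219 g CO₂ ÷ 44.009 g/mol = 0.027699 mol
mol H = 2 × 0.6235 g H₂O ÷ 18.015 g/mol = 0.069220 mol
mass O = 0.5131 − (0.33269 + 0.069774) = 0.11063 g → mol O = 0.11063 ÷ 15.999 = 0.0069151 mol
Divide by the smallest (0.0069151 mol): C 4.006, H 10.010, O 1.000

(B) C4H10O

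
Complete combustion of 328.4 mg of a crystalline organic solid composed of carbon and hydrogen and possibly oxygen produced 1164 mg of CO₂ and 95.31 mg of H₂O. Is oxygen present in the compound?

no

mol C = 1.164 g CO₂ ÷ 44.009 g/mol = 0.026449 mol
mol H = 2 × 0.09531 g H₂O ÷ 18.015 g/mol = 0.010581 mol
C and H together account for 0.32835 g — essentially the entire 0.3284 g sample — so the compound contains no oxygen.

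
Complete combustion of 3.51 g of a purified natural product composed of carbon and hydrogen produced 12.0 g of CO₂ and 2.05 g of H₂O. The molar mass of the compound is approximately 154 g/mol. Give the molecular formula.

C12H10

mol C = 12.0 g CO₂ ÷ 44.009 g/mol = 0.2727 mol
mol H = 2 × 2.05 g H₂O ÷ 18.015 g/mol = 0.2276 mol
Divide by the smallest (0.2276 mol): C 1.198, H 1.000
Multiplying each by 5 gives whole numbers: C 5.99, H 5.00
Empirical formula: C6H5
Empirical-formula mass = 77.11 g/mol; 154 ÷ 77.11 ≈ 2, so the molecular formula is C12H10.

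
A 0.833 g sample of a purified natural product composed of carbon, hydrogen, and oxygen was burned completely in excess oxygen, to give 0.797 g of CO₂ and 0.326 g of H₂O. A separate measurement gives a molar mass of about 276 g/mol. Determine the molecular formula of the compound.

C6H12O12

mol C = 0.797 g CO₂ ÷ 44.009 g/mol = 0.01811 mol
mol H = 2 × 0.326 g H₂O ÷ 18.015 g/mol = 0.03619 mol
mass O = 0.833 − (0.2175 + 0.03648) = 0.5790 g → mol O = 0.5790 ÷ 15.999 = 0.03619 mol
Divide by the smallest (0.01811 mol): C 1.000, H 1.998, O 1.998
Empirical formula: CH2O2
Empirical-formula mass = 46.02 g/mol; 276 ÷ 46.02 ≈ 6, so the molecular formula is C6H12O12.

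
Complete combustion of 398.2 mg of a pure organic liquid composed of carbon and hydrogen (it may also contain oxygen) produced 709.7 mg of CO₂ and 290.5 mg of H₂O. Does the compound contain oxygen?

yes

mol C = 0.7097 g CO₂ ÷ 44.009 g/mol = 0.016126 mol
mol H = 2 × 0.2905 g H₂O ÷ 18.015 g/mol = 0.032251 mol
C and H account for only 0.22620 g of the 0.3982 g sample; the remaining 0.17200 g must be oxygen.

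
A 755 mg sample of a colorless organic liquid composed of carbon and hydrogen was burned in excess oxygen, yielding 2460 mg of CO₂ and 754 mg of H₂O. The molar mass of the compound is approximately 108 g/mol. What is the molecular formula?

mol C = 2.46 g CO₂ ÷ 44.009 g/mol = 0.05590 mol
mol H = 2 × 0.754 g H₂O ÷ 18.015 g/mol = 0.08371 mol
Divide by the smallest (0.05590 mol): C 1.000, H 1.498
Multiplying each by 2 gives whole numbers: C 2.00, H 3.00
Empirical formula: C2H3
Empirical-formula mass = 27.05 g/mol; 108 ÷ 27.05 ≈ 4, so the molecular formula is C8H12.

C8H12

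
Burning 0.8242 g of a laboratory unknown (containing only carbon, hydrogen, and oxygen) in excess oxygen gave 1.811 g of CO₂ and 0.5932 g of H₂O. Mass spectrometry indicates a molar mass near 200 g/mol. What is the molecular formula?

C10H16O4

mol C = 1.811 g CO₂ ÷ 44.009 g/mol = 0.041151 mol
mol H = 2 × 0.5932 g H₂O ÷ 18.015 g/mol = 0.065856 mol
mass O = 0.8242 − (0.49426 + 0.066383) = 0.26356 g → mol O = 0.26356 ÷ 15.999 = 0.016473 mol
Divide by the smallest (0.016473 mol): C 2.498, H 3.998, O 1.000
Multiplying each by 2 gives whole numbers: C 5.00, H 8.00, O 2.00
Empirical formula: C5H8O2
Empirical-formula mass = 100.12 g/mol; 200 ÷ 100.12 ≈ 2, so the molecular formula is C10H16O4.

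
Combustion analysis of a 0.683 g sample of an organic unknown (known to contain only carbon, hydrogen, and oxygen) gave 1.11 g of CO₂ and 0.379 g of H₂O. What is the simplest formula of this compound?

C6H10O5

mol C = 1.11 g CO₂ ÷ 44.009 g/mol = 0.02522 mol
mol H = 2 × 0.379 g H₂O ÷ 18.015 g/mol = 0.04208 mol
mass O = 0.683 − (0.3029 + 0.04241) = 0.3376 g → mol O = 0.3376 ÷ 15.999 = 0.02110 mol
Divide by the smallest (0.02110 mol): C 1.195, H 1.994, O 1.000
Multiplying each by 5 gives whole numbers: C 5.98, H 9.97, O 5.00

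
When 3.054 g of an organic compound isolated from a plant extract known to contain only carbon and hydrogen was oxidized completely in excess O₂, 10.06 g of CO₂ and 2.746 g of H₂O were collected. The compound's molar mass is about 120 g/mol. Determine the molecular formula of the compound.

C9H12

mol C = 10.06 g CO₂ ÷ 44.009 g/mol = 0.22859 mol
mol H = 2 × 2.746 g H₂O ÷ 18.015 g/mol = 0.30486 mol
Divide by the smallest (0.22859 mol): C 1.000, H 1.334
Multiplying each by 3 gives whole numbers: C 3.00, H 4.00
Empirical formula: C3H4
Empirical-formula mass = 40.06 g/mol; 120 ÷ 40.06 ≈ 3, so the molecular formula is C9H12.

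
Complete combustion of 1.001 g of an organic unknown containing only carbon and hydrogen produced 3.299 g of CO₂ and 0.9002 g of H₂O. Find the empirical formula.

C3H4

mol C = 3.299 g CO₂ ÷ 44.009 g/mol = 0.074962 mol
mol H = 2 × 0.9002 g H₂O ÷ 18.015 g/mol = 0.099939 mol
Divide by the smallest (0.074962 mol): C 1.000, H 1.333
Multiplying each by 3 gives whole numbers: C 3.00, H 4.00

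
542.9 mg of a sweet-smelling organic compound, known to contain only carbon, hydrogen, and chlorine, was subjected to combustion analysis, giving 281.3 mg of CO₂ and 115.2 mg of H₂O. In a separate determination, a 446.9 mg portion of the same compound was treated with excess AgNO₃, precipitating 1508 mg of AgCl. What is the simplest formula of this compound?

CH2Cl2

mol C = 0.2813 g CO₂ ÷ 44.009 g/mol = 0.0063919 mol
mol H = 2 × 0.1152 g H₂O ÷ 18.015 g/mol = 0.012789 mol
From the AgCl data: mol Cl per gram of compound = (1.508 ÷ 143.318) ÷ 0.4469 = 0.023545 mol/g, so in the 0.5429 g combustion sample mol Cl = 0.012782 mol
Divide by the smallest (0.0063919 mol): C 1.000, H 2.001, Cl 2.000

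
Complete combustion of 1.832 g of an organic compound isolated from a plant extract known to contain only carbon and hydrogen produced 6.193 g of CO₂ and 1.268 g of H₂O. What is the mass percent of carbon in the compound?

mol C = 6.193 g CO₂ ÷ 44.009 g/mol = 0.14072 mol
mol H = 2 × 1.268 g H₂O ÷ 18.015 g/mol = 0.14077 mol
mass % C = 1.6902 g ÷ 1.832 g × 100%

92.26%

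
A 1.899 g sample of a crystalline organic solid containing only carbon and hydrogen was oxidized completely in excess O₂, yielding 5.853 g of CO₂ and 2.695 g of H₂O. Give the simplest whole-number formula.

mol C = 5.853 g CO₂ ÷ 44.009 g/mol = 0.13300 mol
mol H = 2 × 2.695 g H₂O ÷ 18.015 g/mol = 0.29920 mol
Divide by the smallest (0.13300 mol): C 1.000, H 2.250
Multiplying each by 4 gives whole numbers: C 4.00, H 9.00

C4H9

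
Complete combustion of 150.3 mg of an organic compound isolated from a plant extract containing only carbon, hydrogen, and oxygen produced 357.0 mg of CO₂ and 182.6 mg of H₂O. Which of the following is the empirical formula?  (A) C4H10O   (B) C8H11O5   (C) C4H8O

(A) C4H10O

mol C = 0.3570 g CO₂ ÷ 44.009 g/mol = 0.0081120 mol
mol H = 2 × 0.1826 g H₂O ÷ 18.015 g/mol = 0.020272 mol
mass O = 0.1503 − (0.097433 + 0.020434) = 0.032433 g → mol O = 0.032433 ÷ 15.999 = 0.0020272 mol
Divide by the smallest (0.0020272 mol): C 4.002, H 10.000, O 1.000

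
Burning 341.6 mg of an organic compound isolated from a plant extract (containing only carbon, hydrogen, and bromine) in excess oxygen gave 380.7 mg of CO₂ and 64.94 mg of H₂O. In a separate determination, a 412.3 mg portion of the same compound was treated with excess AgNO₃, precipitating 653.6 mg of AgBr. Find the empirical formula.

C6H5Br2

mol C = 0.3807 g CO₂ ÷ 44.009 g/mol = 0.0086505 mol
mol H = 2 × 0.06494 g H₂O ÷ 18.015 g/mol = 0.0072095 mol
From the AgBr data: mol Br per gram of compound = (0.6536 ÷ 187.772) ÷ 0.4123 = 0.0084424 mol/g, so in the 0.3416 g combustion sample mol Br = 0.0028839 mol
Divide by the smallest (0.0028839 mol): C 3.000, H 2.500, Br 1.000
Multiplying each by 2 gives whole numbers: C 6.00, H 5.00, Br 2.00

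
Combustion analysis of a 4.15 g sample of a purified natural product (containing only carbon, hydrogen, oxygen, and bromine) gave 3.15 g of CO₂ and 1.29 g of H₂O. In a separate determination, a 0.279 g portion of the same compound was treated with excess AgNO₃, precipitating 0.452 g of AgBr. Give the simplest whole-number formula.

mol C = 3.15 g CO₂ ÷ 44.009 g/mol = 0.07158 mol
mol H = 2 × 1.29 g H₂O ÷ 18.015 g/mol = 0.1432 mol
From the AgBr data: mol Br per gram of compound = (0.452 ÷ 187.772) ÷ 0.279 = 0.008628 mol/g, so in the 4.15 g combustion sample mol Br = 0.03581 mol
mass O = 4.15 − (0.8597 + 0.1444 + 2.861) = 0.2849 g → mol O = 0.2849 ÷ 15.999 = 0.01781 mol
Divide by the smallest (0.01781 mol): C 4.019, H 8.042, Br 2.011, O 1.000

C4H8Br2O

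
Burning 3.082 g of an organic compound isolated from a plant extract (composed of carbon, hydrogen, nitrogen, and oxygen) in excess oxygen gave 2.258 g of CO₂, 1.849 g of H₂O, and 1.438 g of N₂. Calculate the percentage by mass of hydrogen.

6.71%

mol C = 2.258 g CO₂ ÷ 44.009 g/mol = 0.051308 mol
mol H = 2 × 1.849 g H₂O ÷ 18.015 g/mol = 0.20527 mol
mol N = 2 × 1.438 g N₂ ÷ 28.014 g/mol = 0.10266 mol
mass O = 3.082 − (0.61626 + 0.20692 + 1.4380) = 0.82083 g → mol O = 0.82083 ÷ 15.999 = 0.051305 mol
mass % H = 0.20692 g ÷ 3.082 g × 100%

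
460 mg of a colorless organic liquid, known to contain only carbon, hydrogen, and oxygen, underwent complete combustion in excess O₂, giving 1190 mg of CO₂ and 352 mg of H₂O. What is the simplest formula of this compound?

mol C = 1.19 g CO₂ ÷ 44.009 g/mol = 0.02704 mol
mol H = 2 × 0.352 g H₂O ÷ 18.015 g/mol = 0.03908 mol
mass O = 0.460 − (0.3248 + 0.03939) = 0.09583 g → mol O = 0.09583 ÷ 15.999 = 0.005990 mol
Divide by the smallest (0.005990 mol): C 4.514, H 6.524, O 1.000
Multiplying each by 2 gives whole numbers: C 9.03, H 13.05, O 2.00

C9H13O2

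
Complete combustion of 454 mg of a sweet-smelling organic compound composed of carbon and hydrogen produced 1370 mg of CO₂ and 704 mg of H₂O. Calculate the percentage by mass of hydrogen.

17.4%

mol C = 1.37 g CO₂ ÷ 44.009 g/mol = 0.03113 mol
mol H = 2 × 0.704 g H₂O ÷ 18.015 g/mol = 0.07816 mol
mass % H = 0.07878 g ÷ 0.454 g × 100%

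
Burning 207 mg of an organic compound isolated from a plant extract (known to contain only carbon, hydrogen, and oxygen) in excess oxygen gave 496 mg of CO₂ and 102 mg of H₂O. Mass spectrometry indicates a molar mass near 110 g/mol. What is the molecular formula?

C6H6O2

mol C = 0.496 g CO₂ ÷ 44.009 g/mol = 0.01127 mol
mol H = 2 × 0.102 g H₂O ÷ 18.015 g/mol = 0.01132 mol
mass O = 0.207 − (0.1354 + 0.01141) = 0.06022 g → mol O = 0.06022 ÷ 15.999 = 0.003764 mol
Divide by the smallest (0.003764 mol): C 2.994, H 3.009, O 1.000
Empirical formula: C3H3O
Empirical-formula mass = 55.06 g/mol; 110 ÷ 55.06 ≈ 2, so the molecular formula is C6H6O2.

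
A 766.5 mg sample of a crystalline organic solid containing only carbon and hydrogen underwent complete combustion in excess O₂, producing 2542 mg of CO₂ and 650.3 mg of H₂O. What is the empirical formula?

mol C = 2.542 g CO₂ ÷ 44.009 g/mol = 0.057761 mol
mol H = 2 × 0.6503 g H₂O ÷ 18.015 g/mol = 0.072195 mol
Divide by the smallest (0.057761 mol): C 1.000, H 1.250
Multiplying each by 4 gives whole numbers: C 4.00, H 5.00

C4H5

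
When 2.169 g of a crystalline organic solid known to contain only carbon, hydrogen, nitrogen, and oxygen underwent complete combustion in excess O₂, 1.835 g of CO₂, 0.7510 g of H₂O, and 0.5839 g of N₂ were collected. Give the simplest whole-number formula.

mol C = 1.835 g CO₂ ÷ 44.009 g/mol = 0.041696 mol
mol H = 2 × 0.7510 g H₂O ÷ 18.015 g/mol = 0.083375 mol
mol N = 2 × 0.5839 g N₂ ÷ 28.014 g/mol = 0.041686 mol
mass O = 2.169 − (0.50081 + 0.084042 + 0.58390) = 1.0002 g → mol O = 1.0002 ÷ 15.999 = 0.062519 mol
Divide by the smallest (0.041686 mol): C 1.000, H 2.000, N 1.000, O 1.500
Multiplying each by 2 gives whole numbers: C 2.00, H 4.00, N 2.00, O 3.00

C2H4N2O3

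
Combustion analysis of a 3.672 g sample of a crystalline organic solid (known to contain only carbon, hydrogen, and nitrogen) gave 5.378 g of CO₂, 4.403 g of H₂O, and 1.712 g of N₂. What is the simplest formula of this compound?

mol C = 5.378 g CO₂ ÷ 44.009 g/mol = 0.12220 mol
mol H = 2 × 4.403 g H₂O ÷ 18.015 g/mol = 0.48881 mol
mol N = 2 × 1.712 g N₂ ÷ 28.014 g/mol = 0.12222 mol
Divide by the smallest (0.12220 mol): C 1.000, H 4.000, N 1.000

CH4N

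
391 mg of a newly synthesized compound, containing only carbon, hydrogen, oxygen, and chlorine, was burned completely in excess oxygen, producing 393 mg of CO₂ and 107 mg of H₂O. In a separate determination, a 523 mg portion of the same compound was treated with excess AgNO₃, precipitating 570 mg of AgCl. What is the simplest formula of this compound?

mol C = 0.393 g CO₂ ÷ 44.009 g/mol = 0.008930 mol
mol H = 2 × 0.107 g H₂O ÷ 18.015 g/mol = 0.01188 mol
From the AgCl data: mol Cl per gram of compound = (0.570 ÷ 143.318) ÷ 0.523 = 0.007605 mol/g, so in the 0.391 g combustion sample mol Cl = 0.002973 mol
mass O = 0.391 − (0.1073 + 0.01197 + 0.1054) = 0.1664 g → mol O = 0.1664 ÷ 15.999 = 0.01040 mol
Divide by the smallest (0.002973 mol): C 3.003, H 3.995, Cl 1.000, O 3.497
Multiplying each by 2 gives whole numbers: C 6.01, H 7.99, Cl 2.00, O 6.99

C6H8Cl2O7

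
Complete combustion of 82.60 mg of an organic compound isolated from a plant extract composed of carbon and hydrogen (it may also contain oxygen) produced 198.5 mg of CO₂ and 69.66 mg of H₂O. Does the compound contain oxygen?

yes

mol C = 0.1985 g CO₂ ÷ 44.009 g/mol = 0.0045104 mol
mol H = 2 × 0.06966 g H₂O ÷ 18.015 g/mol = 0.0077336 mol
C and H account for only 0.061970 g of the 0.08260 g sample; the remaining 0.020630 g must be oxygen.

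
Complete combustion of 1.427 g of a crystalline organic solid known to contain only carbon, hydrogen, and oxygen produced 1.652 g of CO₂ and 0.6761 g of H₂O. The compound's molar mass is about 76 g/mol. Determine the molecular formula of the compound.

C2H4O3

mol C = 1.652 g CO₂ ÷ 44.009 g/mol = 0.037538 mol
mol H = 2 × 0.6761 g H₂O ÷ 18.015 g/mol = 0.075060 mol
mass O = 1.427 − (0.45087 + 0.075660) = 0.90047 g → mol O = 0.90047 ÷ 15.999 = 0.056283 mol
Divide by the smallest (0.037538 mol): C 1.000, H 2.000, O 1.499
Multiplying each by 2 gives whole numbers: C 2.00, H 4.00, O 3.00
Empirical formula: C2H4O3
Empirical-formula mass = 76.05 g/mol; 76 ÷ 76.05 ≈ 1, so the molecular formula is C2H4O3.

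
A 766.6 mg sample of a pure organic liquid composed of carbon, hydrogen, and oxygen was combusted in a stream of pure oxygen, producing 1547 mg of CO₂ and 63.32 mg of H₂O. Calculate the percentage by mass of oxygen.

44.00%

mol C = 1.547 g CO₂ ÷ 44.009 g/mol = 0.035152 mol
mol H = 2 × 0.06332 g H₂O ÷ 18.015 g/mol = 0.0070297 mol
mass O = 0.7666 − (0.42221 + 0.0070859) = 0.33730 g → mol O = 0.33730 ÷ 15.999 = 0.021083 mol
mass % O = 0.33730 g ÷ 0.7666 g × 100%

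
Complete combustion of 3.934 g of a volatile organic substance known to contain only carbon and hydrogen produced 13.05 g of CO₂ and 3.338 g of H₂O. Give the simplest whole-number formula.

C4H5

mol C = 13.05 g CO₂ ÷ 44.009 g/mol = 0.29653 mol
mol H = 2 × 3.338 g H₂O ÷ 18.015 g/mol = 0.37058 mol
Divide by the smallest (0.29653 mol): C 1.000, H 1.250
Multiplying each by 4 gives whole numbers: C 4.00, H 5.00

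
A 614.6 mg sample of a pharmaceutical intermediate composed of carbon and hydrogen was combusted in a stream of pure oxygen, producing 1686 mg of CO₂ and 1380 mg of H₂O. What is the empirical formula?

CH4

mol C = 1.686 g CO₂ ÷ 44.009 g/mol = 0.038310 mol
mol H = 2 × 1.380 g H₂O ÷ 18.015 g/mol = 0.15321 mol
Divide by the smallest (0.038310 mol): C 1.000, H 3.999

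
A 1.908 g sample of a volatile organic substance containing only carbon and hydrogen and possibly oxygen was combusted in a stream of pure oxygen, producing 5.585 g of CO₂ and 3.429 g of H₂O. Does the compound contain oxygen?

no

mol C = 5.585 g CO₂ ÷ 44.009 g/mol = 0.12691 mol
mol H = 2 × 3.429 g H₂O ÷ 18.015 g/mol = 0.38068 mol
C and H together account for 1.9080 g — essentially the entire 1.908 g sample — so the compound contains no oxygen.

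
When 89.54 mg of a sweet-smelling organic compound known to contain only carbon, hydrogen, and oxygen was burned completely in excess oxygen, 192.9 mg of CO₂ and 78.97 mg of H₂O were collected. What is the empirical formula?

mol C = 0.1929 g CO₂ ÷ 44.009 g/mol = 0.0043832 mol
mol H = 2 × 0.07897 g H₂O ÷ 18.015 g/mol = 0.0087671 mol
mass O = 0.08954 − (0.052647 + 0.0088373) = 0.028056 g → mol O = 0.028056 ÷ 15.999 = 0.0017536 mol
Divide by the smallest (0.0017536 mol): C 2.500, H 4.999, O 1.000
Multiplying each by 2 gives whole numbers: C 5.00, H 10.00, O 2.00

C5H10O2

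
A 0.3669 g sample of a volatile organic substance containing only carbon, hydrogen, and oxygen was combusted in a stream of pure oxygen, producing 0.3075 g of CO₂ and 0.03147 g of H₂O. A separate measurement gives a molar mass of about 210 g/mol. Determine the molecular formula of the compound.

C4H2O10

mol C = 0.3075 g CO₂ ÷ 44.009 g/mol = 0.0069872 mol
mol H = 2 × 0.03147 g H₂O ÷ 18.015 g/mol = 0.0034938 mol
mass O = 0.3669 − (0.083923 + 0.0035217) = 0.27945 g → mol O = 0.27945 ÷ 15.999 = 0.017467 mol
Divide by the smallest (0.0034938 mol): C 2.000, H 1.000, O 4.999
Empirical formula: C2HO5
Empirical-formula mass = 105.03 g/mol; 210 ÷ 105.03 ≈ 2, so the molecular formula is C4H2O10.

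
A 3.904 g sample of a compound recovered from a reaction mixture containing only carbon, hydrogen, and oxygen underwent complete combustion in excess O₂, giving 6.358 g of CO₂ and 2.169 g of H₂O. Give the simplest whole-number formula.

C6H10O5

mol C = 6.358 g CO₂ ÷ 44.009 g/mol = 0.14447 mol
mol H = 2 × 2.169 g H₂O ÷ 18.015 g/mol = 0.24080 mol
mass O = 3.904 − (1.7352 + 0.24273) = 1.9260 g → mol O = 1.9260 ÷ 15.999 = 0.12039 mol
Divide by the smallest (0.12039 mol): C 1.200, H 2.000, O 1.000
Multiplying each by 5 gives whole numbers: C 6.00, H 10.00, O 5.00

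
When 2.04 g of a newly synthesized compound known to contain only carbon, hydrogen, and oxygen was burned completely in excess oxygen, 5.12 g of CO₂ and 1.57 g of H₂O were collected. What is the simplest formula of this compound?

mol C = 5.12 g CO₂ ÷ 44.009 g/mol = 0.1163 mol
mol H = 2 × 1.57 g H₂O ÷ 18.015 g/mol = 0.1743 mol
mass O = 2.04 − (1.397 + 0.1757) = 0.4669 g → mol O = 0.4669 ÷ 15.999 = 0.02919 mol
Divide by the smallest (0.02919 mol): C 3.986, H 5.972, O 1.000

C4H6O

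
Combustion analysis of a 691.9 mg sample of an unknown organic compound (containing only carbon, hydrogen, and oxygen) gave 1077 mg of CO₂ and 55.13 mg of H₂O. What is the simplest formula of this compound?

mol C = 1.077 g CO₂ ÷ 44.009 g/mol = 0.024472 mol
mol H = 2 × 0.05513 g H₂O ÷ 18.015 g/mol = 0.0061205 mol
mass O = 0.6919 − (0.29394 + 0.0061694) = 0.39179 g → mol O = 0.39179 ÷ 15.999 = 0.024489 mol
Divide by the smallest (0.0061205 mol): C 3.998, H 1.000, O 4.001

C4HO4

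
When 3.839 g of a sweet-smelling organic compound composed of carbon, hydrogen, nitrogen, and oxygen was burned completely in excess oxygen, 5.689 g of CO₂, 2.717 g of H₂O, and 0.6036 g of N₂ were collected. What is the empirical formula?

mol C = 5.689 g CO₂ ÷ 44.009 g/mol = 0.12927 mol
mol H = 2 × 2.717 g H₂O ÷ 18.015 g/mol = 0.30164 mol
mol N = 2 × 0.6036 g N₂ ÷ 28.014 g/mol = 0.043093 mol
mass O = 3.839 − (1.5527 + 0.30405 + 0.60360) = 1.3787 g → mol O = 1.3787 ÷ 15.999 = 0.086174 mol
Divide by the smallest (0.043093 mol): C 3.000, H 7.000, N 1.000, O 2.000

C3H7NO2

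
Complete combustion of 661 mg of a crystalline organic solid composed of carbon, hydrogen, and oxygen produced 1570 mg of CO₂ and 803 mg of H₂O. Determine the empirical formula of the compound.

C4H10O

mol C = 1.57 g CO₂ ÷ 44.009 g/mol = 0.03567 mol
mol H = 2 × 0.803 g H₂O ÷ 18.015 g/mol = 0.08915 mol
mass O = 0.661 − (0.4285 + 0.08986) = 0.1427 g → mol O = 0.1427 ÷ 15.999 = 0.008916 mol
Divide by the smallest (0.008916 mol): C 4.001, H 9.998, O 1.000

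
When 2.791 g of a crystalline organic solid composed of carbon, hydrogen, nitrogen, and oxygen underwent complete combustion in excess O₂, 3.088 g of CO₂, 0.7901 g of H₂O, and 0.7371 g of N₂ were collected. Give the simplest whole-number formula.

mol C = 3.088 g CO₂ ÷ 44.009 g/mol = 0.070167 mol
mol H = 2 × 0.7901 g H₂O ÷ 18.015 g/mol = 0.087716 mol
mol N = 2 × 0.7371 g N₂ ÷ 28.014 g/mol = 0.052624 mol
mass O = 2.791 − (0.84278 + 0.088418 + 0.73710) = 1.1227 g → mol O = 1.1227 ÷ 15.999 = 0.070173 mol
Divide by the smallest (0.052624 mol): C 1.333, H 1.667, N 1.000, O 1.333
Multiplying each by 3 gives whole numbers: C 4.00, H 5.00, N 3.00, O 4.00

C4H5N3O4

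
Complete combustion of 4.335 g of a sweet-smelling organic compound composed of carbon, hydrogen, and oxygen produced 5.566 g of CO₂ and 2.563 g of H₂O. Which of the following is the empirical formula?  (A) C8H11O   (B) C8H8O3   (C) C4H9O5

mol C = 5.566 g CO₂ ÷ 44.009 g/mol = 0.12647 mol
mol H = 2 × 2.563 g H₂O ÷ 18.015 g/mol = 0.28454 mol
mass O = 4.335 − (1.5191 + 0.28682) = 2.5291 g → mol O = 2.5291 ÷ 15.999 = 0.15808 mol
Divide by the smallest (0.12647 mol): C 1.000, H 2.250, O 1.250
Multiplying each by 4 gives whole numbers: C 4.00, H 9.00, O 5.00

(C) C4H9O5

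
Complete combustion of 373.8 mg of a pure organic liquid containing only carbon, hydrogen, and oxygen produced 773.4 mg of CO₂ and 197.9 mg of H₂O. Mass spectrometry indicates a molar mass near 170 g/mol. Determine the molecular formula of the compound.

C8H10O4

mol C = 0.7734 g CO₂ ÷ 44.009 g/mol = 0.017574 mol
mol H = 2 × 0.1979 g H₂O ÷ 18.015 g/mol = 0.021971 mol
mass O = 0.3738 − (0.21108 + 0.022146) = 0.14058 g → mol O = 0.14058 ÷ 15.999 = 0.0087866 mol
Divide by the smallest (0.0087866 mol): C 2.000, H 2.500, O 1.000
Multiplying each by 2 gives whole numbers: C 4.00, H 5.00, O 2.00
Empirical formula: C4H5O2
Empirical-formula mass = 85.08 g/mol; 170 ÷ 85.08 ≈ 2, so the molecular formula is C8H10O4.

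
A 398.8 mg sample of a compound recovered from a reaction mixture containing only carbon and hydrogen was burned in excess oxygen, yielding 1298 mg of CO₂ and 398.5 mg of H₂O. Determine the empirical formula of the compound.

mol C = 1.298 g CO₂ ÷ 44.009 g/mol = 0.029494 mol
mol H = 2 × 0.3985 g H₂O ÷ 18.015 g/mol = 0.044241 mol
Divide by the smallest (0.029494 mol): C 1.000, H 1.500
Multiplying each by 2 gives whole numbers: C 2.00, H 3.00

C2H3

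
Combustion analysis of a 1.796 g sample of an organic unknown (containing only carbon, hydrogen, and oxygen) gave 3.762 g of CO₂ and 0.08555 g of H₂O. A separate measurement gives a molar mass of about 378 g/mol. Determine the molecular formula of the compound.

mol C = 3.762 g CO₂ ÷ 44.009 g/mol = 0.085483 mol
mol H = 2 × 0.08555 g H₂O ÷ 18.015 g/mol = 0.0094976 mol
mass O = 1.796 − (1.0267 + 0.0095736) = 0.75970 g → mol O = 0.75970 ÷ 15.999 = 0.047484 mol
Divide by the smallest (0.0094976 mol): C 9.000, H 1.000, O 5.000
Empirical formula: C9HO5
Empirical-formula mass = 189.10 g/mol; 378 ÷ 189.10 ≈ 2, so the molecular formula is C18H2O10.

C18H2O10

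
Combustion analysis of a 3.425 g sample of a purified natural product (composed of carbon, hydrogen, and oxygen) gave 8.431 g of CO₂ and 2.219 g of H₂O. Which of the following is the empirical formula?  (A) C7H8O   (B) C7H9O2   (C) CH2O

(B) C7H9O2

mol C = 8.431 g CO₂ ÷ 44.009 g/mol = 0.19157 mol
mol H = 2 × 2.219 g H₂O ÷ 18.015 g/mol = 0.24635 mol
mass O = 3.425 − (2.3010 + 0.24832) = 0.87568 g → mol O = 0.87568 ÷ 15.999 = 0.054733 mol
Divide by the smallest (0.054733 mol): C 3.500, H 4.501, O 1.000
Multiplying each by 2 gives whole numbers: C 7.00, H 9.00, O 2.00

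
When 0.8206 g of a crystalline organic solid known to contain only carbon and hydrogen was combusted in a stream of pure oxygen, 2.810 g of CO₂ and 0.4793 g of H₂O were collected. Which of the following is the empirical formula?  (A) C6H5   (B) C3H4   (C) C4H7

mol C = 2.810 g CO₂ ÷ 44.009 g/mol = 0.063851 mol
mol H = 2 × 0.4793 g H₂O ÷ 18.015 g/mol = 0.053211 mol
Divide by the smallest (0.053211 mol): C 1.200, H 1.000
Multiplying each by 5 gives whole numbers: C 6.00, H 5.00

(A) C6H5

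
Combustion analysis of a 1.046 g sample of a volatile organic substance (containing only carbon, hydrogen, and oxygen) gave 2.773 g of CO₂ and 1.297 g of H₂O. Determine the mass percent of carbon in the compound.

mol C = 2.773 g CO₂ ÷ 44.009 g/mol = 0.063010 mol
mol H = 2 × 1.297 g H₂O ÷ 18.015 g/mol = 0.14399 mol
mass O = 1.046 − (0.75681 + 0.14514) = 0.14405 g → mol O = 0.14405 ÷ 15.999 = 0.0090034 mol
mass % C = 0.75681 g ÷ 1.046 g × 100%

72.35%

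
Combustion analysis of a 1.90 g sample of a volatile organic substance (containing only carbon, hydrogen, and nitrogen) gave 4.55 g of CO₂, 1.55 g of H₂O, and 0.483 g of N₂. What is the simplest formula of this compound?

mol C = 4.55 g CO₂ ÷ 44.009 g/mol = 0.1034 mol
mol H = 2 × 1.55 g H₂O ÷ 18.015 g/mol = 0.1721 mol
mol N = 2 × 0.483 g N₂ ÷ 28.014 g/mol = 0.03448 mol
Divide by the smallest (0.03448 mol): C 2.998, H 4.990, N 1.000

C3H5N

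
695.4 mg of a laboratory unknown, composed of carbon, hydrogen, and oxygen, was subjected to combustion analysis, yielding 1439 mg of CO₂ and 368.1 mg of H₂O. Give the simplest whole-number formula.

mol C = 1.439 g CO₂ ÷ 44.009 g/mol = 0.032698 mol
mol H = 2 × 0.3681 g H₂O ÷ 18.015 g/mol = 0.040866 mol
mass O = 0.6954 − (0.39273 + 0.041193) = 0.26147 g → mol O = 0.26147 ÷ 15.999 = 0.016343 mol
Divide by the smallest (0.016343 mol): C 2.001, H 2.501, O 1.000
Multiplying each by 2 gives whole numbers: C 4.00, H 5.00, O 2.00

C4H5O2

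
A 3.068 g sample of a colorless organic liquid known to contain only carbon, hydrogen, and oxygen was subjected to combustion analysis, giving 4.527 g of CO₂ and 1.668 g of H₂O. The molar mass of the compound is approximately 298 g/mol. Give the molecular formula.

mol C = 4.527 g CO₂ ÷ 44.009 g/mol = 0.10287 mol
mol H = 2 × 1.668 g H₂O ÷ 18.015 g/mol = 0.18518 mol
mass O = 3.068 − (1.2355 + 0.18666) = 1.6458 g → mol O = 1.6458 ÷ 15.999 = 0.10287 mol
Divide by the smallest (0.10287 mol): C 1.000, H 1.800, O 1.000
Multiplying each by 5 gives whole numbers: C 5.00, H 9.00, O 5.00
Empirical formula: C5H9O5
Empirical-formula mass = 149.12 g/mol; 298 ÷ 149.12 ≈ 2, so the molecular formula is C10H18O10.

C10H18O10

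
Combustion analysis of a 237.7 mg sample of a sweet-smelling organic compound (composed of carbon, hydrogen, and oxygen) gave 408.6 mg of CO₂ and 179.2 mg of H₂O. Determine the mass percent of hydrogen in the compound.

8.44%

mol C = 0.4086 g CO₂ ÷ 44.009 g/mol = 0.0092845 mol
mol H = 2 × 0.1792 g H₂O ÷ 18.015 g/mol = 0.019895 mol
mass O = 0.2377 − (0.11152 + 0.020054) = 0.10613 g → mol O = 0.10613 ÷ 15.999 = 0.0066336 mol
mass % H = 0.020054 g ÷ 0.2377 g × 100%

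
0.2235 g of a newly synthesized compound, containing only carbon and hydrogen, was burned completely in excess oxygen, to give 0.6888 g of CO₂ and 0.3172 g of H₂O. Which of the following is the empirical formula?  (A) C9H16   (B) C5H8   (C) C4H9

(C) C4H9

mol C = 0.6888 g CO₂ ÷ 44.009 g/mol = 0.015651 mol
mol H = 2 × 0.3172 g H₂O ÷ 18.015 g/mol = 0.035215 mol
Divide by the smallest (0.015651 mol): C 1.000, H 2.250
Multiplying each by 4 gives whole numbers: C 4.00, H 9.00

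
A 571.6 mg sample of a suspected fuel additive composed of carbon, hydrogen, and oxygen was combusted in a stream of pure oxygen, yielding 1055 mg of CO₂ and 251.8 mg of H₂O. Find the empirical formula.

mol C = 1.055 g CO₂ ÷ 44.009 g/mol = 0.023972 mol
mol H = 2 × 0.2518 g H₂O ÷ 18.015 g/mol = 0.027954 mol
mass O = 0.5716 − (0.28793 + 0.028178) = 0.25549 g → mol O = 0.25549 ÷ 15.999 = 0.015969 mol
Divide by the smallest (0.015969 mol): C 1.501, H 1.751, O 1.000
Multiplying each by 4 gives whole numbers: C 6.00, H 7.00, O 4.00

C6H7O4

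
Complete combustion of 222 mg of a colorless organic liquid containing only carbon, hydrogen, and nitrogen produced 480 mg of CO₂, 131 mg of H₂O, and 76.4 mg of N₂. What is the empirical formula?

mol C = 0.480 g CO₂ ÷ 44.009 g/mol = 0.01091 mol
mol H = 2 × 0.131 g H₂O ÷ 18.015 g/mol = 0.01454 mol
mol N = 2 × 0.0764 g N₂ ÷ 28.014 g/mol = 0.005454 mol
Divide by the smallest (0.005454 mol): C 2.000, H 2.666, N 1.000
Multiplying each by 3 gives whole numbers: C 6.00, H 8.00, N 3.00

C6H8N3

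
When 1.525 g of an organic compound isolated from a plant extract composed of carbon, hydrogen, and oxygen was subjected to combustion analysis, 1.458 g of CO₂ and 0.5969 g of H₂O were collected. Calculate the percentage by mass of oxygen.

69.53%

mol C = 1.458 g CO₂ ÷ 44.009 g/mol = 0.033130 mol
mol H = 2 × 0.5969 g H₂O ÷ 18.015 g/mol = 0.066267 mol
mass O = 1.525 − (0.39792 + 0.066797) = 1.0603 g → mol O = 1.0603 ÷ 15.999 = 0.066272 mol
mass % O = 1.0603 g ÷ 1.525 g × 100%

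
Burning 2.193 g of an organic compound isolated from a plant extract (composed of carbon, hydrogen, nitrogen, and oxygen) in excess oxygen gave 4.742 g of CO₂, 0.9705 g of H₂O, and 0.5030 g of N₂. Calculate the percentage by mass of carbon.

mol C = 4.742 g CO₂ ÷ 44.009 g/mol = 0.10775 mol
mol H = 2 × 0.9705 g H₂O ÷ 18.015 g/mol = 0.10774 mol
mol N = 2 × 0.5030 g N₂ ÷ 28.014 g/mol = 0.035911 mol
mass O = 2.193 − (1.2942 + 0.10861 + 0.50300) = 0.28720 g → mol O = 0.28720 ÷ 15.999 = 0.017951 mol
mass % C = 1.2942 g ÷ 2.193 g × 100%

59.01%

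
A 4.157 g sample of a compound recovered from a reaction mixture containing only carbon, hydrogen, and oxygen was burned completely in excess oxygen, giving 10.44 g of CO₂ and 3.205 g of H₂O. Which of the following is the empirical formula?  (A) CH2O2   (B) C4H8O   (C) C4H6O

mol C = 10.44 g CO₂ ÷ 44.009 g/mol = 0.23722 mol
mol H = 2 × 3.205 g H₂O ÷ 18.015 g/mol = 0.35581 mol
mass O = 4.157 − (2.8493 + 0.35866) = 0.94904 g → mol O = 0.94904 ÷ 15.999 = 0.059319 mol
Divide by the smallest (0.059319 mol): C 3.999, H 5.998, O 1.000

(C) C4H6O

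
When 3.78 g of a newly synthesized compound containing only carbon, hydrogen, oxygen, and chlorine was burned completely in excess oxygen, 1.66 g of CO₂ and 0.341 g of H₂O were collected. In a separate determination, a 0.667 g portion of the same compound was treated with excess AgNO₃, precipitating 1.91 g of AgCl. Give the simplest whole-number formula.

CHCl2O

mol C = 1.66 g CO₂ ÷ 44.009 g/mol = 0.03772 mol
mol H = 2 × 0.341 g H₂O ÷ 18.015 g/mol = 0.03786 mol
From the AgCl data: mol Cl per gram of compound = (1.91 ÷ 143.318) ÷ 0.667 = 0.01998 mol/g, so in the 3.78 g combustion sample mol Cl = 0.07553 mol
mass O = 3.78 − (0.4530 + 0.03816 + 2.677) = 0.6114 g → mol O = 0.6114 ÷ 15.999 = 0.03821 mol
Divide by the smallest (0.03772 mol): C 1.000, H 1.004, Cl 2.002, O 1.013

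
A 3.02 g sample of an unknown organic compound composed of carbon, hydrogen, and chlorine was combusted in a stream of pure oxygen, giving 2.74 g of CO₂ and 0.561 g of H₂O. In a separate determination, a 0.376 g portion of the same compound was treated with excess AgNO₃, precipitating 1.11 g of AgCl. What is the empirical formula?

mol C = 2.74 g CO₂ ÷ 44.009 g/mol = 0.06226 mol
mol H = 2 × 0.561 g H₂O ÷ 18.015 g/mol = 0.06228 mol
From the AgCl data: mol Cl per gram of compound = (1.11 ÷ 143.318) ÷ 0.376 = 0.02060 mol/g, so in the 3.02 g combustion sample mol Cl = 0.06221 mol
Divide by the smallest (0.06221 mol): C 1.001, H 1.001, Cl 1.000

CHCl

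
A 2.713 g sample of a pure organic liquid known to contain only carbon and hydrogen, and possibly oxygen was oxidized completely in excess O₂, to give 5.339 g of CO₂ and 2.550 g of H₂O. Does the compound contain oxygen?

mol C = 5.339 g CO₂ ÷ 44.009 g/mol = 0.12132 mol
mol H = 2 × 2.550 g H₂O ÷ 18.015 g/mol = 0.28310 mol
C and H account for only 1.7425 g of the 2.713 g sample; the remaining 0.97051 g must be oxygen.

yes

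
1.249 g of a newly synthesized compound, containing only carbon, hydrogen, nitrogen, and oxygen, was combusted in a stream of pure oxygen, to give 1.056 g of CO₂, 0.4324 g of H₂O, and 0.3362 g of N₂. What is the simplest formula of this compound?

C2H4N2O3

mol C = 1.056 g CO₂ ÷ 44.009 g/mol = 0.023995 mol
mol H = 2 × 0.4324 g H₂O ÷ 18.015 g/mol = 0.048004 mol
mol N = 2 × 0.3362 g N₂ ÷ 28.014 g/mol = 0.024002 mol
mass O = 1.249 − (0.28821 + 0.048388 + 0.33620) = 0.57621 g → mol O = 0.57621 ÷ 15.999 = 0.036015 mol
Divide by the smallest (0.023995 mol): C 1.000, H 2.001, N 1.000, O 1.501
Multiplying each by 2 gives whole numbers: C 2.00, H 4.00, N 2.00, O 3.00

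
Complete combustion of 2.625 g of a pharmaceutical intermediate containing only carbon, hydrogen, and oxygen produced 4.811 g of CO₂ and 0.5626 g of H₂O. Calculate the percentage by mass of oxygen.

mol C = 4.811 g CO₂ ÷ 44.009 g/mol = 0.10932 mol
mol H = 2 × 0.5626 g H₂O ÷ 18.015 g/mol = 0.062459 mol
mass O = 2.625 − (1.3130 + 0.062959) = 1.2490 g → mol O = 1.2490 ÷ 15.999 = 0.078068 mol
mass % O = 1.2490 g ÷ 2.625 g × 100%

47.58%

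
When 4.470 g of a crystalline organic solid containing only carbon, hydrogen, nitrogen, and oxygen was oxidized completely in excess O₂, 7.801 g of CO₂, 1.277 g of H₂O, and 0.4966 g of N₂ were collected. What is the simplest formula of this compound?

mol C = 7.801 g CO₂ ÷ 44.009 g/mol = 0.17726 mol
mol H = 2 × 1.277 g H₂O ÷ 18.015 g/mol = 0.14177 mol
mol N = 2 × 0.4966 g N₂ ÷ 28.014 g/mol = 0.035454 mol
mass O = 4.470 − (2.1291 + 0.14290 + 0.49660) = 1.7014 g → mol O = 1.7014 ÷ 15.999 = 0.10635 mol
Divide by the smallest (0.035454 mol): C 5.000, H 3.999, N 1.000, O 3.000

C5H4NO3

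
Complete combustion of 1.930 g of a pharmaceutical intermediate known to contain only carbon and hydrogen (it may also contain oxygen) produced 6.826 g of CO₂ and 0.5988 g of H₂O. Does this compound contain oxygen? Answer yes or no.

no

mol C = 6.826 g CO₂ ÷ 44.009 g/mol = 0.15510 mol
mol H = 2 × 0.5988 g H₂O ÷ 18.015 g/mol = 0.066478 mol
C and H together account for 1.9300 g — essentially the entire 1.930 g sample — so the compound contains no oxygen.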